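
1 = 1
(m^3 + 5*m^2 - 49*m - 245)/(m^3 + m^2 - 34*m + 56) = (m^2 - 2*m - 35)/(m^2 - 6*m + 8)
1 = 1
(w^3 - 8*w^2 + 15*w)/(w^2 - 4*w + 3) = w*(w - 5)/(w - 1)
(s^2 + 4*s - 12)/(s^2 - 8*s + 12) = (s + 6)/(s - 6)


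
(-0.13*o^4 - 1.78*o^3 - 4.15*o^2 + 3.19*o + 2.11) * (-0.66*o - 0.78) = 0.0858*o^5 + 1.2762*o^4 + 4.1274*o^3 + 1.1316*o^2 - 3.8808*o - 1.6458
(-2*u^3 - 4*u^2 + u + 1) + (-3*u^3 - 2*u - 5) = -5*u^3 - 4*u^2 - u - 4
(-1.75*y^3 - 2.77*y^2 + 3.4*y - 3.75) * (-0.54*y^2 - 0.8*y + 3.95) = 0.945*y^5 + 2.8958*y^4 - 6.5325*y^3 - 11.6365*y^2 + 16.43*y - 14.8125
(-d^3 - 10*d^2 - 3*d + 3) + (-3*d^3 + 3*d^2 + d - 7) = -4*d^3 - 7*d^2 - 2*d - 4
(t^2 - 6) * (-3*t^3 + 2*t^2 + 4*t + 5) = -3*t^5 + 2*t^4 + 22*t^3 - 7*t^2 - 24*t - 30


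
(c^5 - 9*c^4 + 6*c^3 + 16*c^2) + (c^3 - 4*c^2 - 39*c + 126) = c^5 - 9*c^4 + 7*c^3 + 12*c^2 - 39*c + 126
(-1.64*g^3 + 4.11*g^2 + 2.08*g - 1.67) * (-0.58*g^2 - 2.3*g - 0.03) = 0.9512*g^5 + 1.3882*g^4 - 10.6102*g^3 - 3.9387*g^2 + 3.7786*g + 0.0501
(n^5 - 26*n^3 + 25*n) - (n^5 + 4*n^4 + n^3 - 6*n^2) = -4*n^4 - 27*n^3 + 6*n^2 + 25*n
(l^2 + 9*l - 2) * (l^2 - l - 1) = l^4 + 8*l^3 - 12*l^2 - 7*l + 2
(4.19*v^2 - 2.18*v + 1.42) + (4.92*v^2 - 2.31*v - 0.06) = 9.11*v^2 - 4.49*v + 1.36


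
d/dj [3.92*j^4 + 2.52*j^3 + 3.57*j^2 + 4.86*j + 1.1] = 15.68*j^3 + 7.56*j^2 + 7.14*j + 4.86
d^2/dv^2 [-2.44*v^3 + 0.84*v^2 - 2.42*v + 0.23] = 1.68 - 14.64*v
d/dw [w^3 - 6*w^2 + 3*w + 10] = 3*w^2 - 12*w + 3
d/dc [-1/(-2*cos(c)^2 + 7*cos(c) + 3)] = (4*cos(c) - 7)*sin(c)/(7*cos(c) - cos(2*c) + 2)^2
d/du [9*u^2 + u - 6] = 18*u + 1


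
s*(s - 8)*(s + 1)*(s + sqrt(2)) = s^4 - 7*s^3 + sqrt(2)*s^3 - 7*sqrt(2)*s^2 - 8*s^2 - 8*sqrt(2)*s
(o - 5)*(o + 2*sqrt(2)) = o^2 - 5*o + 2*sqrt(2)*o - 10*sqrt(2)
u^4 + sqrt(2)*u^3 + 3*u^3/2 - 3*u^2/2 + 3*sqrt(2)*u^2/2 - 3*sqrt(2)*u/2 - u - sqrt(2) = (u - 1)*(u + 1/2)*(u + 2)*(u + sqrt(2))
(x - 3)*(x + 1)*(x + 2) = x^3 - 7*x - 6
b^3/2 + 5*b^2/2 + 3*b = b*(b/2 + 1)*(b + 3)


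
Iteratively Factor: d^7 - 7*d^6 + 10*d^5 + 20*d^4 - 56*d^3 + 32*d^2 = (d - 2)*(d^6 - 5*d^5 + 20*d^3 - 16*d^2) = (d - 2)^2*(d^5 - 3*d^4 - 6*d^3 + 8*d^2) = d*(d - 2)^2*(d^4 - 3*d^3 - 6*d^2 + 8*d) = d*(d - 2)^2*(d - 1)*(d^3 - 2*d^2 - 8*d) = d*(d - 4)*(d - 2)^2*(d - 1)*(d^2 + 2*d) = d*(d - 4)*(d - 2)^2*(d - 1)*(d + 2)*(d)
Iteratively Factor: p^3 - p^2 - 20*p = (p)*(p^2 - p - 20) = p*(p - 5)*(p + 4)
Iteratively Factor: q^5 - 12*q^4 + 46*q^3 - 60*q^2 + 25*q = (q - 5)*(q^4 - 7*q^3 + 11*q^2 - 5*q) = (q - 5)^2*(q^3 - 2*q^2 + q) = q*(q - 5)^2*(q^2 - 2*q + 1) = q*(q - 5)^2*(q - 1)*(q - 1)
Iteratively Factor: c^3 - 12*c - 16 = (c - 4)*(c^2 + 4*c + 4) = (c - 4)*(c + 2)*(c + 2)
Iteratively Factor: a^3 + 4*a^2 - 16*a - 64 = (a + 4)*(a^2 - 16) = (a + 4)^2*(a - 4)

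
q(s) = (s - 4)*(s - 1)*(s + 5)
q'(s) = (s - 4)*(s - 1) + (s - 4)*(s + 5) + (s - 1)*(s + 5)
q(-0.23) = 24.82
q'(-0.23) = -20.84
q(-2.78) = 56.90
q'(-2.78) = 2.19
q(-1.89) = 52.94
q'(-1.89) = -10.28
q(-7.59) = -257.86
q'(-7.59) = 151.82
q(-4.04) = 38.90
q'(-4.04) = 27.96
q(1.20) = -3.47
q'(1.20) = -16.68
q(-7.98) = -320.59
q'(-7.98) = 170.04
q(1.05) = -0.89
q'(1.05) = -17.69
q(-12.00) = -1456.00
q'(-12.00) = 411.00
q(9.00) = 560.00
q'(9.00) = 222.00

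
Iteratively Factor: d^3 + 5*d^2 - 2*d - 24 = (d - 2)*(d^2 + 7*d + 12) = (d - 2)*(d + 3)*(d + 4)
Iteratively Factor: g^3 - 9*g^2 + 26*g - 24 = (g - 3)*(g^2 - 6*g + 8) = (g - 4)*(g - 3)*(g - 2)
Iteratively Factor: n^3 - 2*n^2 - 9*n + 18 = (n + 3)*(n^2 - 5*n + 6) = (n - 3)*(n + 3)*(n - 2)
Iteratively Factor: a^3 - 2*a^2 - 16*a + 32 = (a - 4)*(a^2 + 2*a - 8) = (a - 4)*(a + 4)*(a - 2)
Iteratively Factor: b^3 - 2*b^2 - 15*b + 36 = (b + 4)*(b^2 - 6*b + 9) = (b - 3)*(b + 4)*(b - 3)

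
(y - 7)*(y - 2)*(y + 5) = y^3 - 4*y^2 - 31*y + 70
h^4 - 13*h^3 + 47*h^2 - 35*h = h*(h - 7)*(h - 5)*(h - 1)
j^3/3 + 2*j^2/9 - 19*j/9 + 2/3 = (j/3 + 1)*(j - 2)*(j - 1/3)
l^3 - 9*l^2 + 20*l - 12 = (l - 6)*(l - 2)*(l - 1)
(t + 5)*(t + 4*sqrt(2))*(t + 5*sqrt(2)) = t^3 + 5*t^2 + 9*sqrt(2)*t^2 + 40*t + 45*sqrt(2)*t + 200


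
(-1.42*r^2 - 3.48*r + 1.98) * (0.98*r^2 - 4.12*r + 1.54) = -1.3916*r^4 + 2.44*r^3 + 14.0912*r^2 - 13.5168*r + 3.0492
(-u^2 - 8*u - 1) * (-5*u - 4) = 5*u^3 + 44*u^2 + 37*u + 4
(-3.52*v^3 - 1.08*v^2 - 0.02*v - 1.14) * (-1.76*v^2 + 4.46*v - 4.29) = 6.1952*v^5 - 13.7984*v^4 + 10.3192*v^3 + 6.5504*v^2 - 4.9986*v + 4.8906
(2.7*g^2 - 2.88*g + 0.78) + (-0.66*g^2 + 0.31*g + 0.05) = 2.04*g^2 - 2.57*g + 0.83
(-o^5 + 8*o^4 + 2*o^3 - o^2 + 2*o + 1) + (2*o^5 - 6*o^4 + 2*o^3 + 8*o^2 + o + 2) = o^5 + 2*o^4 + 4*o^3 + 7*o^2 + 3*o + 3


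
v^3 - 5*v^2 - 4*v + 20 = (v - 5)*(v - 2)*(v + 2)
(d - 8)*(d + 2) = d^2 - 6*d - 16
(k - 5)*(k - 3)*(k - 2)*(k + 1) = k^4 - 9*k^3 + 21*k^2 + k - 30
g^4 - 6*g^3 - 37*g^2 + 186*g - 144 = (g - 8)*(g - 3)*(g - 1)*(g + 6)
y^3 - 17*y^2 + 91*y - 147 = (y - 7)^2*(y - 3)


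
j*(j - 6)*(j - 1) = j^3 - 7*j^2 + 6*j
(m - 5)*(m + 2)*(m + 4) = m^3 + m^2 - 22*m - 40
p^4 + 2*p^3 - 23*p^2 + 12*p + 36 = (p - 3)*(p - 2)*(p + 1)*(p + 6)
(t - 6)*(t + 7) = t^2 + t - 42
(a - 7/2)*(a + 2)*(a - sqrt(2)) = a^3 - 3*a^2/2 - sqrt(2)*a^2 - 7*a + 3*sqrt(2)*a/2 + 7*sqrt(2)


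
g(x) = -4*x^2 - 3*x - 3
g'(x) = -8*x - 3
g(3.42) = -60.05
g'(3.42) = -30.36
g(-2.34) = -17.88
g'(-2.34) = 15.72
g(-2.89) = -27.74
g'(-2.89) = 20.12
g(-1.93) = -12.11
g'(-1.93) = 12.44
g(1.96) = -24.25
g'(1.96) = -18.68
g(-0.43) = -2.45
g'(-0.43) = 0.44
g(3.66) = -67.56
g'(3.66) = -32.28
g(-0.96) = -3.81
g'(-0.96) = 4.68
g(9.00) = -354.00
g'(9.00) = -75.00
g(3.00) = -48.00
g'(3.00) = -27.00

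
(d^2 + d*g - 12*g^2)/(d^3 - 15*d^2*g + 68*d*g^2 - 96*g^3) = (d + 4*g)/(d^2 - 12*d*g + 32*g^2)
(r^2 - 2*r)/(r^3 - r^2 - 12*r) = (2 - r)/(-r^2 + r + 12)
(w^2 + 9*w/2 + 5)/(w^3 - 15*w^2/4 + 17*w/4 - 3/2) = 2*(2*w^2 + 9*w + 10)/(4*w^3 - 15*w^2 + 17*w - 6)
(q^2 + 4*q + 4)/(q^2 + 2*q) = (q + 2)/q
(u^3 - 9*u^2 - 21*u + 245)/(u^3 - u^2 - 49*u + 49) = (u^2 - 2*u - 35)/(u^2 + 6*u - 7)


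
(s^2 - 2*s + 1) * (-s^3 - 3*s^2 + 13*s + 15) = -s^5 - s^4 + 18*s^3 - 14*s^2 - 17*s + 15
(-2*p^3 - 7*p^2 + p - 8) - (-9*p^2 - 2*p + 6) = -2*p^3 + 2*p^2 + 3*p - 14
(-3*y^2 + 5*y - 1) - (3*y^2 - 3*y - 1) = -6*y^2 + 8*y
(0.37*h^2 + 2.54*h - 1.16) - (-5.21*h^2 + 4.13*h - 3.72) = 5.58*h^2 - 1.59*h + 2.56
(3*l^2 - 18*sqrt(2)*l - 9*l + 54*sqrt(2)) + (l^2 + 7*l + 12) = 4*l^2 - 18*sqrt(2)*l - 2*l + 12 + 54*sqrt(2)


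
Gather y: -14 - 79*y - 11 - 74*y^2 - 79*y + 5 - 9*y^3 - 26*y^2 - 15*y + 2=-9*y^3 - 100*y^2 - 173*y - 18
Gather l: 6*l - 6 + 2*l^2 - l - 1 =2*l^2 + 5*l - 7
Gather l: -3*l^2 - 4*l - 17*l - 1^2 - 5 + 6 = -3*l^2 - 21*l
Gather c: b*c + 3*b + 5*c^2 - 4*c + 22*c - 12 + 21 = 3*b + 5*c^2 + c*(b + 18) + 9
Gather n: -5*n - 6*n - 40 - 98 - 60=-11*n - 198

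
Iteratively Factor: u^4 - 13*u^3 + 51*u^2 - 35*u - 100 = (u - 5)*(u^3 - 8*u^2 + 11*u + 20) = (u - 5)*(u + 1)*(u^2 - 9*u + 20) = (u - 5)*(u - 4)*(u + 1)*(u - 5)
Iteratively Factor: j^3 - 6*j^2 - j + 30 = (j - 5)*(j^2 - j - 6) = (j - 5)*(j + 2)*(j - 3)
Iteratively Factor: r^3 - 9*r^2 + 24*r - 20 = (r - 5)*(r^2 - 4*r + 4) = (r - 5)*(r - 2)*(r - 2)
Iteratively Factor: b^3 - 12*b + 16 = (b - 2)*(b^2 + 2*b - 8) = (b - 2)*(b + 4)*(b - 2)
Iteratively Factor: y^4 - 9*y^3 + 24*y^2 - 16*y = (y - 4)*(y^3 - 5*y^2 + 4*y) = (y - 4)^2*(y^2 - y) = y*(y - 4)^2*(y - 1)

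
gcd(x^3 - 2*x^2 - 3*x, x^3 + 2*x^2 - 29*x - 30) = x + 1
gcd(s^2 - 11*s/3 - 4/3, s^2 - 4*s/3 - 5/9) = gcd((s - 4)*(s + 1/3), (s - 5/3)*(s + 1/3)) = s + 1/3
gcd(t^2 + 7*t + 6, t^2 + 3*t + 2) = t + 1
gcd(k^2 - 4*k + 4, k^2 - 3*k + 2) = k - 2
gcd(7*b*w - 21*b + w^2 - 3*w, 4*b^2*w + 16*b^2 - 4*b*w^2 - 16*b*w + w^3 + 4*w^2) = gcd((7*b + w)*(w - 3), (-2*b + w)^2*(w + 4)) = 1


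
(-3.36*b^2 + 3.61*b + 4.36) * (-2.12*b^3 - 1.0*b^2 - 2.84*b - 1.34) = 7.1232*b^5 - 4.2932*b^4 - 3.3108*b^3 - 10.11*b^2 - 17.2198*b - 5.8424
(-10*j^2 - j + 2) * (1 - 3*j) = 30*j^3 - 7*j^2 - 7*j + 2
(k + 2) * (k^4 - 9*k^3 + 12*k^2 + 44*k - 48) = k^5 - 7*k^4 - 6*k^3 + 68*k^2 + 40*k - 96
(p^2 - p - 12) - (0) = p^2 - p - 12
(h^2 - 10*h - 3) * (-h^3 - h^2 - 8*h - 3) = -h^5 + 9*h^4 + 5*h^3 + 80*h^2 + 54*h + 9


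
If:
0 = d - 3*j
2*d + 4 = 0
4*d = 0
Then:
No Solution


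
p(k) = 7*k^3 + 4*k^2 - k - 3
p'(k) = 21*k^2 + 8*k - 1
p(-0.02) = -2.98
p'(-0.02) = -1.15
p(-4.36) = -502.77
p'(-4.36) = 363.32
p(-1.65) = -21.90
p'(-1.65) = 42.97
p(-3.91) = -356.37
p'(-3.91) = 288.77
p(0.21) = -2.97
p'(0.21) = 1.61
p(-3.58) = -269.33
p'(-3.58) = 239.50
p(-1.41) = -13.26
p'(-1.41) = 29.47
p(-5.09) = -817.38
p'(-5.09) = 502.35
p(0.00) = -3.00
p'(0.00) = -1.00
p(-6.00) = -1365.00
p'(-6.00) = 707.00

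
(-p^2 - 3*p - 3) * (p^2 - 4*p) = -p^4 + p^3 + 9*p^2 + 12*p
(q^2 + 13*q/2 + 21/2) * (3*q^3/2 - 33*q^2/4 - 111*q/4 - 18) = 3*q^5/2 + 3*q^4/2 - 525*q^3/8 - 285*q^2 - 3267*q/8 - 189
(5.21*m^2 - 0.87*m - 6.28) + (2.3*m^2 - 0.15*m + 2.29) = 7.51*m^2 - 1.02*m - 3.99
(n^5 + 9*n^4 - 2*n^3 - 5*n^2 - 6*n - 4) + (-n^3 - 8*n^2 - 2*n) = n^5 + 9*n^4 - 3*n^3 - 13*n^2 - 8*n - 4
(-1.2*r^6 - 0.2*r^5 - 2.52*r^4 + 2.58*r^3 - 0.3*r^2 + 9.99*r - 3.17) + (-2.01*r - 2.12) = -1.2*r^6 - 0.2*r^5 - 2.52*r^4 + 2.58*r^3 - 0.3*r^2 + 7.98*r - 5.29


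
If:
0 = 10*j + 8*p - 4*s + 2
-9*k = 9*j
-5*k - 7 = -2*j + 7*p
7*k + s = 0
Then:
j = -3/5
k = 3/5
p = -8/5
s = -21/5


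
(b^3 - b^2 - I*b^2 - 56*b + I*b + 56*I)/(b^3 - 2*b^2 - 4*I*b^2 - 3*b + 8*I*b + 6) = (b^2 - b - 56)/(b^2 - b*(2 + 3*I) + 6*I)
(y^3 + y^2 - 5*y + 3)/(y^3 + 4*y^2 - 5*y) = (y^2 + 2*y - 3)/(y*(y + 5))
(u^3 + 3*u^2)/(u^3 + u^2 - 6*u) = u/(u - 2)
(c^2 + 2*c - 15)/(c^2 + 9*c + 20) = (c - 3)/(c + 4)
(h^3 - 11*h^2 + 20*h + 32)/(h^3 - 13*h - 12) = (h - 8)/(h + 3)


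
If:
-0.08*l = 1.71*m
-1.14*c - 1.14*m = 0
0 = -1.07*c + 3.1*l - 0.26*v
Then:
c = 0.0039881888254017*v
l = 0.0852475361429612*v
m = -0.0039881888254017*v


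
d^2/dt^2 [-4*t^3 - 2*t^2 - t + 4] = -24*t - 4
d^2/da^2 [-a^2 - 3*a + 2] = -2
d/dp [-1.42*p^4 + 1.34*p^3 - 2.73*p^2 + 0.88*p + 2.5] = -5.68*p^3 + 4.02*p^2 - 5.46*p + 0.88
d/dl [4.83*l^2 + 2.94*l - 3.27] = 9.66*l + 2.94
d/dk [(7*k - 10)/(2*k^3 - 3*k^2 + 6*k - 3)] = (14*k^3 - 21*k^2 + 42*k - 6*(7*k - 10)*(k^2 - k + 1) - 21)/(2*k^3 - 3*k^2 + 6*k - 3)^2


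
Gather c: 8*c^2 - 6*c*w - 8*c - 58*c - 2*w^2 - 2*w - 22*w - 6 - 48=8*c^2 + c*(-6*w - 66) - 2*w^2 - 24*w - 54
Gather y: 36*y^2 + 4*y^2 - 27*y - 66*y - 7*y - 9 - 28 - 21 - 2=40*y^2 - 100*y - 60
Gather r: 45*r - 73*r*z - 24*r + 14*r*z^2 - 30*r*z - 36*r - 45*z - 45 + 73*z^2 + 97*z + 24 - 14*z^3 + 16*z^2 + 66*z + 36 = r*(14*z^2 - 103*z - 15) - 14*z^3 + 89*z^2 + 118*z + 15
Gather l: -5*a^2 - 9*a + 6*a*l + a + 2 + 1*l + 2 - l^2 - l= -5*a^2 + 6*a*l - 8*a - l^2 + 4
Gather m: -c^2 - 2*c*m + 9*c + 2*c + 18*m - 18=-c^2 + 11*c + m*(18 - 2*c) - 18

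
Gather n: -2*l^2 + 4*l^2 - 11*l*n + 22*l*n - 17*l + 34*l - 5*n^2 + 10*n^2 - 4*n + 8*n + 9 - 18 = 2*l^2 + 17*l + 5*n^2 + n*(11*l + 4) - 9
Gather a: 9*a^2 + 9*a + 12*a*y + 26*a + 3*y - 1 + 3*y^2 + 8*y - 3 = 9*a^2 + a*(12*y + 35) + 3*y^2 + 11*y - 4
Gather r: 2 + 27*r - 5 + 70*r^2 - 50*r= 70*r^2 - 23*r - 3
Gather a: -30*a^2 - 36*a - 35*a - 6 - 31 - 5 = -30*a^2 - 71*a - 42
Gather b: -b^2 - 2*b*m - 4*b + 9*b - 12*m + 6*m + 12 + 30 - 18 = -b^2 + b*(5 - 2*m) - 6*m + 24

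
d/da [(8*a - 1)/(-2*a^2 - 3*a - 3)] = (16*a^2 - 4*a - 27)/(4*a^4 + 12*a^3 + 21*a^2 + 18*a + 9)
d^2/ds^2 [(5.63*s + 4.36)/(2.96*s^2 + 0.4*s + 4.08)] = ((5.63*s + 4.36)*(5.92*s + 0.4)*(11.84*s + 0.8) - (99.9888*s + 30.3152)*(2.96*s^2 + 0.4*s + 4.08))/(2.96*s^2 + 0.4*s + 4.08)^3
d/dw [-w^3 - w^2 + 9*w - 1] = -3*w^2 - 2*w + 9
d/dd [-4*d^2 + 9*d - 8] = 9 - 8*d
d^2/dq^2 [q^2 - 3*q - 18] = 2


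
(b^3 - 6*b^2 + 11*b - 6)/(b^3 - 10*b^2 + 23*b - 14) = (b - 3)/(b - 7)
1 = 1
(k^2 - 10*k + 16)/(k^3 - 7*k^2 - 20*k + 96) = (k - 2)/(k^2 + k - 12)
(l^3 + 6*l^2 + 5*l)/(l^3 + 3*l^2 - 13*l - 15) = l/(l - 3)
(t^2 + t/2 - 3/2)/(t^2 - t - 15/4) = 2*(t - 1)/(2*t - 5)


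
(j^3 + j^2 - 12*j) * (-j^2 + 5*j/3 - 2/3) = -j^5 + 2*j^4/3 + 13*j^3 - 62*j^2/3 + 8*j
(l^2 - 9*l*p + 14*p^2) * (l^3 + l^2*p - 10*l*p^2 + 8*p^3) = l^5 - 8*l^4*p - 5*l^3*p^2 + 112*l^2*p^3 - 212*l*p^4 + 112*p^5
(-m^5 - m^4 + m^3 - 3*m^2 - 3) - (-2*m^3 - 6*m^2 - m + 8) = -m^5 - m^4 + 3*m^3 + 3*m^2 + m - 11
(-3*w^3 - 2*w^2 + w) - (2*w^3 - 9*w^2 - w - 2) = -5*w^3 + 7*w^2 + 2*w + 2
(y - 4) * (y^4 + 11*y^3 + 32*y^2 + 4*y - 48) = y^5 + 7*y^4 - 12*y^3 - 124*y^2 - 64*y + 192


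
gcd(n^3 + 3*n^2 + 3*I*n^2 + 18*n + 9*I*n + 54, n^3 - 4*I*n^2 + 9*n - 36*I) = n - 3*I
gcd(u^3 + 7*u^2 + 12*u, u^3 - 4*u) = u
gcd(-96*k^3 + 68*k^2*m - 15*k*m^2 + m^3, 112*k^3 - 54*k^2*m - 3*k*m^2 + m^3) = 8*k - m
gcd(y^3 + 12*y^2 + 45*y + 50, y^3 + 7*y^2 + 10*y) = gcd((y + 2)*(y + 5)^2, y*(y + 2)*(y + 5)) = y^2 + 7*y + 10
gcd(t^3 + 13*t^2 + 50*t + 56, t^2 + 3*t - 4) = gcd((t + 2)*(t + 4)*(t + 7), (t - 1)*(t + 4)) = t + 4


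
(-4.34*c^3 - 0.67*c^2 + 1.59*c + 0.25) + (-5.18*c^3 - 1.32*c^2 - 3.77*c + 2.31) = -9.52*c^3 - 1.99*c^2 - 2.18*c + 2.56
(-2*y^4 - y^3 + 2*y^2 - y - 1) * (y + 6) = -2*y^5 - 13*y^4 - 4*y^3 + 11*y^2 - 7*y - 6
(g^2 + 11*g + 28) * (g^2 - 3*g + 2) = g^4 + 8*g^3 - 3*g^2 - 62*g + 56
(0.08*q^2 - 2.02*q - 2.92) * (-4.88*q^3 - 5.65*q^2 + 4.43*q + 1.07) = -0.3904*q^5 + 9.4056*q^4 + 26.017*q^3 + 7.635*q^2 - 15.097*q - 3.1244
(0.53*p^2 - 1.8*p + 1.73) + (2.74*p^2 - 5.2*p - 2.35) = 3.27*p^2 - 7.0*p - 0.62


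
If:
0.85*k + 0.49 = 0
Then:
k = -0.58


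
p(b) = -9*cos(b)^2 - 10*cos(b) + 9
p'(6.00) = -7.62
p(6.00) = -8.90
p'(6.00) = -7.62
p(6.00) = -8.90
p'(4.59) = -7.74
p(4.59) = 10.09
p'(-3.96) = -1.68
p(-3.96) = 11.63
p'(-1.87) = -4.49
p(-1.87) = 11.17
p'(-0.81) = -16.23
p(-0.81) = -2.17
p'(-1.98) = -2.60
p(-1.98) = 11.55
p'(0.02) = 0.56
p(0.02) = -9.99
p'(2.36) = -1.96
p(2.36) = 11.56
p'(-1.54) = -10.55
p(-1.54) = 8.68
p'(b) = 18*sin(b)*cos(b) + 10*sin(b) = 2*(9*cos(b) + 5)*sin(b)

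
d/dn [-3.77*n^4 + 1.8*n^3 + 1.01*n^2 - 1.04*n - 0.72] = -15.08*n^3 + 5.4*n^2 + 2.02*n - 1.04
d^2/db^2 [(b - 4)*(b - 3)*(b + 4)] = 6*b - 6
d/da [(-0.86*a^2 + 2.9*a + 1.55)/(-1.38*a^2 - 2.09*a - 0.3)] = (5.7994*a^2 + 4.794*a + 2.3695)/(1.9044*a^4 + 5.7684*a^3 + 5.1961*a^2 + 1.254*a + 0.09)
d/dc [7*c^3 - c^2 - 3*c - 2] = 21*c^2 - 2*c - 3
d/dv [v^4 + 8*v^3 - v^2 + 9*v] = 4*v^3 + 24*v^2 - 2*v + 9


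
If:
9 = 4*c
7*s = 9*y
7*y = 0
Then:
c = 9/4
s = 0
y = 0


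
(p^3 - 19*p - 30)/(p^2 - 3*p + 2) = (p^3 - 19*p - 30)/(p^2 - 3*p + 2)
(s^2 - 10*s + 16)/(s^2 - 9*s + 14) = (s - 8)/(s - 7)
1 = 1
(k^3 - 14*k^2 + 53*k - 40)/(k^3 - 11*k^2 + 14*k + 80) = (k - 1)/(k + 2)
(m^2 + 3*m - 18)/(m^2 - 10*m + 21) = (m + 6)/(m - 7)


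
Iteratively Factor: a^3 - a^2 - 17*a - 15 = (a + 3)*(a^2 - 4*a - 5) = (a + 1)*(a + 3)*(a - 5)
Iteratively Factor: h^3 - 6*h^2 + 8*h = (h - 2)*(h^2 - 4*h) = (h - 4)*(h - 2)*(h)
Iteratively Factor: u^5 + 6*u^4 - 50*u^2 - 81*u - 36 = (u + 1)*(u^4 + 5*u^3 - 5*u^2 - 45*u - 36) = (u + 1)*(u + 3)*(u^3 + 2*u^2 - 11*u - 12) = (u + 1)*(u + 3)*(u + 4)*(u^2 - 2*u - 3) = (u + 1)^2*(u + 3)*(u + 4)*(u - 3)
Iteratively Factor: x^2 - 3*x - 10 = (x + 2)*(x - 5)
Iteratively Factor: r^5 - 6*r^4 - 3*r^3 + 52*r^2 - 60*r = (r - 5)*(r^4 - r^3 - 8*r^2 + 12*r) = (r - 5)*(r - 2)*(r^3 + r^2 - 6*r) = (r - 5)*(r - 2)^2*(r^2 + 3*r) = r*(r - 5)*(r - 2)^2*(r + 3)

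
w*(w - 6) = w^2 - 6*w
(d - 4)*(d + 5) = d^2 + d - 20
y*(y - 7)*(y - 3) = y^3 - 10*y^2 + 21*y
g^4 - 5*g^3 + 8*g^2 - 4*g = g*(g - 2)^2*(g - 1)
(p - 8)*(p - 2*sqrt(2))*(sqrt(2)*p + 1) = sqrt(2)*p^3 - 8*sqrt(2)*p^2 - 3*p^2 - 2*sqrt(2)*p + 24*p + 16*sqrt(2)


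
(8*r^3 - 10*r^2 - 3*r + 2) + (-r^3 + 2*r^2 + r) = 7*r^3 - 8*r^2 - 2*r + 2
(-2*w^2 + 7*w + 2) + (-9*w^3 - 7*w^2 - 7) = -9*w^3 - 9*w^2 + 7*w - 5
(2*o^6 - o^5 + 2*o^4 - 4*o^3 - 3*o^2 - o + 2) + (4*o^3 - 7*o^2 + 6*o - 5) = 2*o^6 - o^5 + 2*o^4 - 10*o^2 + 5*o - 3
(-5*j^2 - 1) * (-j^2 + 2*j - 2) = 5*j^4 - 10*j^3 + 11*j^2 - 2*j + 2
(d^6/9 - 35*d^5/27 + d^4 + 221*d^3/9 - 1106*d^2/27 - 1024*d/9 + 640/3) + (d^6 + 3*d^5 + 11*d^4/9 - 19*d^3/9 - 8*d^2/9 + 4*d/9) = 10*d^6/9 + 46*d^5/27 + 20*d^4/9 + 202*d^3/9 - 1130*d^2/27 - 340*d/3 + 640/3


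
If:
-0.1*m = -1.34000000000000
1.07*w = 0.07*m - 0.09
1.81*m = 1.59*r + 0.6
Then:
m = 13.40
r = 14.88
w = 0.79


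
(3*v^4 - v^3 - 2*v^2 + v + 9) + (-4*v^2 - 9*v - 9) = 3*v^4 - v^3 - 6*v^2 - 8*v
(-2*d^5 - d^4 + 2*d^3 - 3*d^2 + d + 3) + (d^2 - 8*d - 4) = -2*d^5 - d^4 + 2*d^3 - 2*d^2 - 7*d - 1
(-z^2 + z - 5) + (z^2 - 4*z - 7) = -3*z - 12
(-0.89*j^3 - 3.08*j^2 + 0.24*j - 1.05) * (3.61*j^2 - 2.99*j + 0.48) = -3.2129*j^5 - 8.4577*j^4 + 9.6484*j^3 - 5.9865*j^2 + 3.2547*j - 0.504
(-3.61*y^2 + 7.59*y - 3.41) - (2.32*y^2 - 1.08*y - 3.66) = -5.93*y^2 + 8.67*y + 0.25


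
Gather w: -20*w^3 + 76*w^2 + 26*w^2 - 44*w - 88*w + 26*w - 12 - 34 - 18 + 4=-20*w^3 + 102*w^2 - 106*w - 60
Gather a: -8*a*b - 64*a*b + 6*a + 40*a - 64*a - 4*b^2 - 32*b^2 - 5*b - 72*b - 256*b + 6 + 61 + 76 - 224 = a*(-72*b - 18) - 36*b^2 - 333*b - 81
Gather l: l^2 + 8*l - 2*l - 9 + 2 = l^2 + 6*l - 7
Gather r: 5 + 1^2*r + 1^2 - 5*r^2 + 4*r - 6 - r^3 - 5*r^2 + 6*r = -r^3 - 10*r^2 + 11*r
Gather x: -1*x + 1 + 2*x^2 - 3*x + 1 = 2*x^2 - 4*x + 2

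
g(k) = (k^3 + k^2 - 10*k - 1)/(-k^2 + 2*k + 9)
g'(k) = (2*k - 2)*(k^3 + k^2 - 10*k - 1)/(-k^2 + 2*k + 9)^2 + (3*k^2 + 2*k - 10)/(-k^2 + 2*k + 9) = (-k^4 + 4*k^3 + 19*k^2 + 16*k - 88)/(k^4 - 4*k^3 - 14*k^2 + 36*k + 81)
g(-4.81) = 1.73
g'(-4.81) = -1.25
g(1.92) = -1.03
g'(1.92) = 0.33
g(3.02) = 0.92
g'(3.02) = 4.58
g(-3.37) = -0.64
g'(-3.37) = -2.52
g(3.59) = 6.76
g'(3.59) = 21.53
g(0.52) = -0.59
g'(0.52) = -0.78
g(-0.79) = 1.03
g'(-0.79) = -1.97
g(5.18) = -15.13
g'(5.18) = 6.10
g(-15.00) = 12.20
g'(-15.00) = -0.99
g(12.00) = -15.77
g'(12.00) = -0.89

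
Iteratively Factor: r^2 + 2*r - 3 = (r - 1)*(r + 3)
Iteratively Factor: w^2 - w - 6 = (w + 2)*(w - 3)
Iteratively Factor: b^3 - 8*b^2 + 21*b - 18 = (b - 3)*(b^2 - 5*b + 6) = (b - 3)^2*(b - 2)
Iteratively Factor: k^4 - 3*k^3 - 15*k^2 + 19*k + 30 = (k - 2)*(k^3 - k^2 - 17*k - 15) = (k - 2)*(k + 1)*(k^2 - 2*k - 15) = (k - 5)*(k - 2)*(k + 1)*(k + 3)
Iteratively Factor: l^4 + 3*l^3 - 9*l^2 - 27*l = (l - 3)*(l^3 + 6*l^2 + 9*l) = (l - 3)*(l + 3)*(l^2 + 3*l) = (l - 3)*(l + 3)^2*(l)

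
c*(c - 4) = c^2 - 4*c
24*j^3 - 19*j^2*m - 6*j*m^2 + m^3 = (-8*j + m)*(-j + m)*(3*j + m)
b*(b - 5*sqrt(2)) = b^2 - 5*sqrt(2)*b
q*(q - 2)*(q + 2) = q^3 - 4*q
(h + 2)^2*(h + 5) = h^3 + 9*h^2 + 24*h + 20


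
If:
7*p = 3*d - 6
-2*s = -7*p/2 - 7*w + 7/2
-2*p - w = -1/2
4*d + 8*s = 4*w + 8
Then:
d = 67/37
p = -3/37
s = 63/148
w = 49/74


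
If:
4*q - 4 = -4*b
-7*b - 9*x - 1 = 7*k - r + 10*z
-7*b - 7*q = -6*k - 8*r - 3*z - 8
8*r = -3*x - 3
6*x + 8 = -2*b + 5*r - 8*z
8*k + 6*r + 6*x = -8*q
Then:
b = 8763/6922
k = 5035/6922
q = -1841/6922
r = -799/3461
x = -3991/10383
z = -4058/3461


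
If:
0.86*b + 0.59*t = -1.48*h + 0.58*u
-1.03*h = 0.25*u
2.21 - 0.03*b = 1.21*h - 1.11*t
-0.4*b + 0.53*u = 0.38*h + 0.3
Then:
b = 9.91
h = -1.66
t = -3.54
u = 6.85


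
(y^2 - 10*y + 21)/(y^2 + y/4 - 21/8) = 8*(y^2 - 10*y + 21)/(8*y^2 + 2*y - 21)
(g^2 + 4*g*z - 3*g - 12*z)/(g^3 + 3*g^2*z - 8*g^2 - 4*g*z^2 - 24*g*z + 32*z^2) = (3 - g)/(-g^2 + g*z + 8*g - 8*z)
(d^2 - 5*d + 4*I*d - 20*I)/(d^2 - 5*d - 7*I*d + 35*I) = (d + 4*I)/(d - 7*I)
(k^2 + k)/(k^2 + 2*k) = (k + 1)/(k + 2)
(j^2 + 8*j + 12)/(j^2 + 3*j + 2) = (j + 6)/(j + 1)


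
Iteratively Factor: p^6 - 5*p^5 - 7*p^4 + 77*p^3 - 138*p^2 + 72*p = (p - 3)*(p^5 - 2*p^4 - 13*p^3 + 38*p^2 - 24*p) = (p - 3)*(p - 2)*(p^4 - 13*p^2 + 12*p) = (p - 3)*(p - 2)*(p - 1)*(p^3 + p^2 - 12*p) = p*(p - 3)*(p - 2)*(p - 1)*(p^2 + p - 12) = p*(p - 3)*(p - 2)*(p - 1)*(p + 4)*(p - 3)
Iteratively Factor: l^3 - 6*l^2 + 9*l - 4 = (l - 1)*(l^2 - 5*l + 4) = (l - 4)*(l - 1)*(l - 1)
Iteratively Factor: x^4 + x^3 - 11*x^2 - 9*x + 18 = (x + 2)*(x^3 - x^2 - 9*x + 9) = (x + 2)*(x + 3)*(x^2 - 4*x + 3) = (x - 3)*(x + 2)*(x + 3)*(x - 1)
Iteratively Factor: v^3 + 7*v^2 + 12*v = (v)*(v^2 + 7*v + 12) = v*(v + 4)*(v + 3)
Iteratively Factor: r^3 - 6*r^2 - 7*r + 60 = (r + 3)*(r^2 - 9*r + 20) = (r - 4)*(r + 3)*(r - 5)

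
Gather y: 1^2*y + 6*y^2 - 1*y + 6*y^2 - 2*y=12*y^2 - 2*y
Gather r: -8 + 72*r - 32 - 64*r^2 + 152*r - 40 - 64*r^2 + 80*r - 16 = -128*r^2 + 304*r - 96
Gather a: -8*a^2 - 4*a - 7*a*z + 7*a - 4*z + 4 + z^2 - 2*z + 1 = -8*a^2 + a*(3 - 7*z) + z^2 - 6*z + 5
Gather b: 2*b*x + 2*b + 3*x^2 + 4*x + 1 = b*(2*x + 2) + 3*x^2 + 4*x + 1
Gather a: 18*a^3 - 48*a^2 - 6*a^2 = 18*a^3 - 54*a^2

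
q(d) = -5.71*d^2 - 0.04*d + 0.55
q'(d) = -11.42*d - 0.04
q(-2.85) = -45.72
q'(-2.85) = 32.51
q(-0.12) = 0.47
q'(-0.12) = 1.33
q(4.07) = -94.20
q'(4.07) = -46.52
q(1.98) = -21.91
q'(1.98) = -22.65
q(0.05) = 0.53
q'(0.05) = -0.61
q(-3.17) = -56.70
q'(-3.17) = 36.16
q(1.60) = -14.13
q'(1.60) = -18.31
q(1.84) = -18.86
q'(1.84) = -21.05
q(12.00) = -822.17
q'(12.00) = -137.08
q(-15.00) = -1283.60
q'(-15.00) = 171.26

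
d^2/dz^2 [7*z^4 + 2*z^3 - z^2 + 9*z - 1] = 84*z^2 + 12*z - 2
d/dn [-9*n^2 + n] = 1 - 18*n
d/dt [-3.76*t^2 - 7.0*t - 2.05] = -7.52*t - 7.0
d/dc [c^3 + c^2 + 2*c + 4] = 3*c^2 + 2*c + 2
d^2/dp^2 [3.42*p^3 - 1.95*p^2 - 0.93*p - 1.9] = 20.52*p - 3.9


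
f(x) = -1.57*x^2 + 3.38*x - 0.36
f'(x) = 3.38 - 3.14*x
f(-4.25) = -43.08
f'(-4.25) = 16.72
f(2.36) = -1.13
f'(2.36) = -4.03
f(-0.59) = -2.90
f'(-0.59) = 5.23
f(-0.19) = -1.06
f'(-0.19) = 3.98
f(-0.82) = -4.19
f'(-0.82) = 5.95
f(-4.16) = -41.59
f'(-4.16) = 16.44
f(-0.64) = -3.17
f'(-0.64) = 5.39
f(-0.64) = -3.17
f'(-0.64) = 5.39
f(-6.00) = -77.16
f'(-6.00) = 22.22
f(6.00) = -36.60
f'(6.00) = -15.46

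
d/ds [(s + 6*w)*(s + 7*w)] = 2*s + 13*w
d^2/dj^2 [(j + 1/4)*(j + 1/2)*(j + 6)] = 6*j + 27/2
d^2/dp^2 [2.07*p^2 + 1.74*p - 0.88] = 4.14000000000000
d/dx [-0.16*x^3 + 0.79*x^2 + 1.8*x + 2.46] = -0.48*x^2 + 1.58*x + 1.8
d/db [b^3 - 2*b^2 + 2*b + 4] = 3*b^2 - 4*b + 2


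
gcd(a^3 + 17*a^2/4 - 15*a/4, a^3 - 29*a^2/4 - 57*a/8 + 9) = a - 3/4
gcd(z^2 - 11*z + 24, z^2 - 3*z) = z - 3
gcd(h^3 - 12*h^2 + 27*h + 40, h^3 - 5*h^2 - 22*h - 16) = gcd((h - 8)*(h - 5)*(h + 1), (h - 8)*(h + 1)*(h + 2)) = h^2 - 7*h - 8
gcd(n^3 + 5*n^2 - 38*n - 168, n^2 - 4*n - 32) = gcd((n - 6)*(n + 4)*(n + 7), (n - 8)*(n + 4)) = n + 4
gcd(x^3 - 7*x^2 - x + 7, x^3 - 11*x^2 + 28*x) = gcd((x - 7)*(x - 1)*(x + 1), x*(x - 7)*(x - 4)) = x - 7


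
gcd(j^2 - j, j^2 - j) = j^2 - j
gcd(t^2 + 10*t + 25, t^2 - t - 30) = t + 5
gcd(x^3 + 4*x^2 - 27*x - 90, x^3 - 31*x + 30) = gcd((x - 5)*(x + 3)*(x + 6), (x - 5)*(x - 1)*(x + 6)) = x^2 + x - 30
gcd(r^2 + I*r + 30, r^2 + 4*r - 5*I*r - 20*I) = r - 5*I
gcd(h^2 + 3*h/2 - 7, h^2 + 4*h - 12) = h - 2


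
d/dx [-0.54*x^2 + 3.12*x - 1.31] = 3.12 - 1.08*x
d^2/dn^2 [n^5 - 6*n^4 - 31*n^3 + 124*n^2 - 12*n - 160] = 20*n^3 - 72*n^2 - 186*n + 248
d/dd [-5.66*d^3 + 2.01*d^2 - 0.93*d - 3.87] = -16.98*d^2 + 4.02*d - 0.93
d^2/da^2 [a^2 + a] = 2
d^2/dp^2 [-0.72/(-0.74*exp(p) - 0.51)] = (0.394272*exp(p) - 0.271728)*exp(p)/(0.74*exp(p) + 0.51)^3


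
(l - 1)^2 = l^2 - 2*l + 1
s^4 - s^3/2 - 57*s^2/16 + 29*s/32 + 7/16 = (s - 2)*(s - 1/2)*(s + 1/4)*(s + 7/4)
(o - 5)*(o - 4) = o^2 - 9*o + 20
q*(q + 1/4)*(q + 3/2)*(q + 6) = q^4 + 31*q^3/4 + 87*q^2/8 + 9*q/4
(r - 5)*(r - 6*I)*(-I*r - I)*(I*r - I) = r^4 - 5*r^3 - 6*I*r^3 - r^2 + 30*I*r^2 + 5*r + 6*I*r - 30*I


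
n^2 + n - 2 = (n - 1)*(n + 2)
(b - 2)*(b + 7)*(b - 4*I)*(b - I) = b^4 + 5*b^3 - 5*I*b^3 - 18*b^2 - 25*I*b^2 - 20*b + 70*I*b + 56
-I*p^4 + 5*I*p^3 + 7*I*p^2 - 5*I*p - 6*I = (p - 6)*(p - 1)*(p + 1)*(-I*p - I)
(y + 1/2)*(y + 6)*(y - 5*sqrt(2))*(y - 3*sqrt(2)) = y^4 - 8*sqrt(2)*y^3 + 13*y^3/2 - 52*sqrt(2)*y^2 + 33*y^2 - 24*sqrt(2)*y + 195*y + 90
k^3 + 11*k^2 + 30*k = k*(k + 5)*(k + 6)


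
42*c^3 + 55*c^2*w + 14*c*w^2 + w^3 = (c + w)*(6*c + w)*(7*c + w)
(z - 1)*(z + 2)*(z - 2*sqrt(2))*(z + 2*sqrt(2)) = z^4 + z^3 - 10*z^2 - 8*z + 16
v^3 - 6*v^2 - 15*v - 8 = (v - 8)*(v + 1)^2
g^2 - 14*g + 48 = (g - 8)*(g - 6)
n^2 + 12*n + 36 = (n + 6)^2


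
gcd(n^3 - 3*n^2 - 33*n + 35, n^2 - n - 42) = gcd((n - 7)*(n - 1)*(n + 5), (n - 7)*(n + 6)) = n - 7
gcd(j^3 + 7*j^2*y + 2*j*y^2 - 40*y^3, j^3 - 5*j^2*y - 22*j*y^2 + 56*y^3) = -j^2 - 2*j*y + 8*y^2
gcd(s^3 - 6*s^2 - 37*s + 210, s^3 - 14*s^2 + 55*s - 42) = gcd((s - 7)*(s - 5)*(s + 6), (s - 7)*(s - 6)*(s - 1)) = s - 7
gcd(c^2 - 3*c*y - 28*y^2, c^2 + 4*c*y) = c + 4*y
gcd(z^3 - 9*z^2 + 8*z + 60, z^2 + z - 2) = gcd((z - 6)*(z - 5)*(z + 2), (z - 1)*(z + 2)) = z + 2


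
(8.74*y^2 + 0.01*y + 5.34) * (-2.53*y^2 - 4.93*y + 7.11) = -22.1122*y^4 - 43.1135*y^3 + 48.5819*y^2 - 26.2551*y + 37.9674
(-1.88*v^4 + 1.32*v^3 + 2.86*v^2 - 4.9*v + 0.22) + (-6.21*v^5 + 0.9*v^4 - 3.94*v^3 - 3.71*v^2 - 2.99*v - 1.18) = -6.21*v^5 - 0.98*v^4 - 2.62*v^3 - 0.85*v^2 - 7.89*v - 0.96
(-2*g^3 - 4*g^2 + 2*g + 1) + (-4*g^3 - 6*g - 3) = -6*g^3 - 4*g^2 - 4*g - 2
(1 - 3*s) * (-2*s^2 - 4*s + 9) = 6*s^3 + 10*s^2 - 31*s + 9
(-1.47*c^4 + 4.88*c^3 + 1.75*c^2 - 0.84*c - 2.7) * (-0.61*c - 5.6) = 0.8967*c^5 + 5.2552*c^4 - 28.3955*c^3 - 9.2876*c^2 + 6.351*c + 15.12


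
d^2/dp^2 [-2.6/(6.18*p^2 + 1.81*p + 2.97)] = (198.60048*p^2 + 58.16616*p - 2.6*(12.36*p + 1.81)*(24.72*p + 3.62) + 95.44392)/(6.18*p^2 + 1.81*p + 2.97)^3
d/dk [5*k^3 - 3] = 15*k^2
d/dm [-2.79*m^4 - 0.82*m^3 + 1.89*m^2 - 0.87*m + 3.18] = -11.16*m^3 - 2.46*m^2 + 3.78*m - 0.87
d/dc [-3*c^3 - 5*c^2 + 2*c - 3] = -9*c^2 - 10*c + 2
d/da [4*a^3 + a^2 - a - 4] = 12*a^2 + 2*a - 1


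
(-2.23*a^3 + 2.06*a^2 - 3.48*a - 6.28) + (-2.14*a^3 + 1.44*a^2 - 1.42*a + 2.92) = -4.37*a^3 + 3.5*a^2 - 4.9*a - 3.36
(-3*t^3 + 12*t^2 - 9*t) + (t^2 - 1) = -3*t^3 + 13*t^2 - 9*t - 1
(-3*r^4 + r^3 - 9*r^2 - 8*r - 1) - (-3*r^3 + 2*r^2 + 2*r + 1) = -3*r^4 + 4*r^3 - 11*r^2 - 10*r - 2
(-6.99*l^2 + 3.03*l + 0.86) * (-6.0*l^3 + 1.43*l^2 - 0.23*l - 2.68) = 41.94*l^5 - 28.1757*l^4 + 0.7806*l^3 + 19.2661*l^2 - 8.3182*l - 2.3048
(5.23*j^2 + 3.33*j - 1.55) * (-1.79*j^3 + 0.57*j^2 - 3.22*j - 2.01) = -9.3617*j^5 - 2.9796*j^4 - 12.168*j^3 - 22.1184*j^2 - 1.7023*j + 3.1155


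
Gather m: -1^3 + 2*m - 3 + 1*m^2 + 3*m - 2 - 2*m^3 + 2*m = -2*m^3 + m^2 + 7*m - 6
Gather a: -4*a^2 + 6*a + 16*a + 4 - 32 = -4*a^2 + 22*a - 28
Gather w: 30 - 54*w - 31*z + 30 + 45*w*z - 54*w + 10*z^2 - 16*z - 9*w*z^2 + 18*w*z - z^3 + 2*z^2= w*(-9*z^2 + 63*z - 108) - z^3 + 12*z^2 - 47*z + 60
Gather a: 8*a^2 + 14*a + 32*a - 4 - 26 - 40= 8*a^2 + 46*a - 70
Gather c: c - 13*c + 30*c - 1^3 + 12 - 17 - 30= 18*c - 36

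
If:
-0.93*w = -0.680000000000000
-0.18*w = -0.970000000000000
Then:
No Solution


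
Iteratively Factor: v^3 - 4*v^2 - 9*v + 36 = (v - 4)*(v^2 - 9) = (v - 4)*(v + 3)*(v - 3)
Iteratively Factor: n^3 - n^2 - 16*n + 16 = (n - 1)*(n^2 - 16) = (n - 4)*(n - 1)*(n + 4)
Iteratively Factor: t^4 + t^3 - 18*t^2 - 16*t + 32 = (t + 2)*(t^3 - t^2 - 16*t + 16) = (t + 2)*(t + 4)*(t^2 - 5*t + 4) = (t - 1)*(t + 2)*(t + 4)*(t - 4)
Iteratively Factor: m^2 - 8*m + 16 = (m - 4)*(m - 4)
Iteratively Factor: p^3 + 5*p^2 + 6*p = (p)*(p^2 + 5*p + 6) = p*(p + 3)*(p + 2)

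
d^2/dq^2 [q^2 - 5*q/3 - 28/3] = 2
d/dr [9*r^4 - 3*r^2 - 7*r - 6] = 36*r^3 - 6*r - 7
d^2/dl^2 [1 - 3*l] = 0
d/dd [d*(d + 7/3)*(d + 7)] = 3*d^2 + 56*d/3 + 49/3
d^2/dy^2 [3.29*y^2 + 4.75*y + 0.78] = 6.58000000000000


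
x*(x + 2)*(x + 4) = x^3 + 6*x^2 + 8*x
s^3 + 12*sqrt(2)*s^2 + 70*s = s*(s + 5*sqrt(2))*(s + 7*sqrt(2))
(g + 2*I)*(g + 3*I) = g^2 + 5*I*g - 6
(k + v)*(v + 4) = k*v + 4*k + v^2 + 4*v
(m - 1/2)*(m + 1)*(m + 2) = m^3 + 5*m^2/2 + m/2 - 1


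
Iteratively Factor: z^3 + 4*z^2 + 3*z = (z)*(z^2 + 4*z + 3) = z*(z + 3)*(z + 1)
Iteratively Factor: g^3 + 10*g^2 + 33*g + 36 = (g + 3)*(g^2 + 7*g + 12) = (g + 3)^2*(g + 4)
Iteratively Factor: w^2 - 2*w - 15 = (w + 3)*(w - 5)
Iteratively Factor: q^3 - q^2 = (q - 1)*(q^2) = q*(q - 1)*(q)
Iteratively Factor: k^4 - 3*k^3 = (k)*(k^3 - 3*k^2) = k^2*(k^2 - 3*k) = k^3*(k - 3)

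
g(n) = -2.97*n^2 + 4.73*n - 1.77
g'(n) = 4.73 - 5.94*n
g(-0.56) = -5.35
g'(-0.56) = 8.06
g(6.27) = -88.87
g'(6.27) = -32.51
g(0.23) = -0.84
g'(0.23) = 3.36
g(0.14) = -1.17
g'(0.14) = 3.90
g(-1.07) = -10.23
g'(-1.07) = 11.09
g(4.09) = -32.11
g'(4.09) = -19.56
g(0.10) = -1.33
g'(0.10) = 4.14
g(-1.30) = -12.94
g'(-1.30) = 12.45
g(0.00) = -1.77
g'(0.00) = 4.73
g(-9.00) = -284.91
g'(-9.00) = 58.19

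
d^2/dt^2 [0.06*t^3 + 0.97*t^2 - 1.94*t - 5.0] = 0.36*t + 1.94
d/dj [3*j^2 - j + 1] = 6*j - 1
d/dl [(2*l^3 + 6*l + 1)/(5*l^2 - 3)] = 2*(5*l^4 - 24*l^2 - 5*l - 9)/(25*l^4 - 30*l^2 + 9)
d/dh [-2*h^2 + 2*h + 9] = 2 - 4*h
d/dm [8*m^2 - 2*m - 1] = 16*m - 2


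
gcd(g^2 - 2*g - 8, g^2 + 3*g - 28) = g - 4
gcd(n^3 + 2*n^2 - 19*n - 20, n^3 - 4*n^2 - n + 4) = n^2 - 3*n - 4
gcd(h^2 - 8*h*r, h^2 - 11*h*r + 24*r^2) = -h + 8*r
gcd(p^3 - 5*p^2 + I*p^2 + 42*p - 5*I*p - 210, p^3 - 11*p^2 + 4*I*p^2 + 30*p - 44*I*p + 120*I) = p - 5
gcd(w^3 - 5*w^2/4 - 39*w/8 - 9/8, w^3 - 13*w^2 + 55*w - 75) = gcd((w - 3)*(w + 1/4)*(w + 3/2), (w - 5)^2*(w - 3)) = w - 3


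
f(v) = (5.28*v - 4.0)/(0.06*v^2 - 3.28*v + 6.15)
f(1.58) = 3.89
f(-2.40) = -1.16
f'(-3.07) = 0.05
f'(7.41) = 0.02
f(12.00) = -2.42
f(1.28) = 1.35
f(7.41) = -2.36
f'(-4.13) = 0.03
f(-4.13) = -1.25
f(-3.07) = -1.20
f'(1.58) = 15.47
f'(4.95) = 0.19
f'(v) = (3.28 - 0.12*v)*(5.28*v - 4.0)/(0.06*v^2 - 3.28*v + 6.15)^2 + 5.28/(0.06*v^2 - 3.28*v + 6.15)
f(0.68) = -0.10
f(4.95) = -2.57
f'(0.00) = 0.51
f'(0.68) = 1.25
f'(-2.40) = 0.08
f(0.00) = -0.65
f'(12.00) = -0.03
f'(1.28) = 4.63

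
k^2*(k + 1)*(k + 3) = k^4 + 4*k^3 + 3*k^2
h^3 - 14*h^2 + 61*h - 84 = (h - 7)*(h - 4)*(h - 3)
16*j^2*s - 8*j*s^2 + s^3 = s*(-4*j + s)^2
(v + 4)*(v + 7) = v^2 + 11*v + 28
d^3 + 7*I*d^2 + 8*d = d*(d - I)*(d + 8*I)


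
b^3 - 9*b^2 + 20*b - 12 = (b - 6)*(b - 2)*(b - 1)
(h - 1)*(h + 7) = h^2 + 6*h - 7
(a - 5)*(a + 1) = a^2 - 4*a - 5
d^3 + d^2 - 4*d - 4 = (d - 2)*(d + 1)*(d + 2)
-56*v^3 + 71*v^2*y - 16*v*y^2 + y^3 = (-8*v + y)*(-7*v + y)*(-v + y)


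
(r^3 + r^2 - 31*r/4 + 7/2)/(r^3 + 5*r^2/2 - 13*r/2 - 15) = (4*r^3 + 4*r^2 - 31*r + 14)/(2*(2*r^3 + 5*r^2 - 13*r - 30))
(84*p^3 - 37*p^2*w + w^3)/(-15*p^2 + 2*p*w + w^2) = (-28*p^2 + 3*p*w + w^2)/(5*p + w)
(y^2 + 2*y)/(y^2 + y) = (y + 2)/(y + 1)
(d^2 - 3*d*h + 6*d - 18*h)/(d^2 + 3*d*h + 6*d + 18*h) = (d - 3*h)/(d + 3*h)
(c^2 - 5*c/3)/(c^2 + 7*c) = (c - 5/3)/(c + 7)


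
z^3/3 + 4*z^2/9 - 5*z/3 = z*(z/3 + 1)*(z - 5/3)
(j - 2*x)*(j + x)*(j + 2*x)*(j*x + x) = j^4*x + j^3*x^2 + j^3*x - 4*j^2*x^3 + j^2*x^2 - 4*j*x^4 - 4*j*x^3 - 4*x^4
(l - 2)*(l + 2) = l^2 - 4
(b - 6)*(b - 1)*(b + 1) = b^3 - 6*b^2 - b + 6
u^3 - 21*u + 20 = (u - 4)*(u - 1)*(u + 5)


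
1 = 1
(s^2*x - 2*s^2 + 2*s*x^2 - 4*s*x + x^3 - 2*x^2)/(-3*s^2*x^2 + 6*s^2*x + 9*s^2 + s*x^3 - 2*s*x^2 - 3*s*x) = (-s^2*x + 2*s^2 - 2*s*x^2 + 4*s*x - x^3 + 2*x^2)/(s*(3*s*x^2 - 6*s*x - 9*s - x^3 + 2*x^2 + 3*x))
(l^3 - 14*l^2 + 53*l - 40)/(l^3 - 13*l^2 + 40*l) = (l - 1)/l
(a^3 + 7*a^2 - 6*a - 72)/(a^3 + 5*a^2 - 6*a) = (a^2 + a - 12)/(a*(a - 1))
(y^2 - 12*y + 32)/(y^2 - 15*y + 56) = (y - 4)/(y - 7)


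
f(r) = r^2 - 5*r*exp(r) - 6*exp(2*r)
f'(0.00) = -17.00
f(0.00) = -6.00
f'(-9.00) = -18.00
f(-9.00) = 81.01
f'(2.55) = -2190.49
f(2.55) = -1140.92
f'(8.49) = -284350700.08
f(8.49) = -142266399.79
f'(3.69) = -20174.75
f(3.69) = -10346.75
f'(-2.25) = -3.97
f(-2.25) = 6.18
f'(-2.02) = -3.57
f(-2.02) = 5.31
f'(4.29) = -65810.65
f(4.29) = -33491.36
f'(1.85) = -572.30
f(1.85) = -298.09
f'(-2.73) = -4.95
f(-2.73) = 8.32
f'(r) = -5*r*exp(r) + 2*r - 12*exp(2*r) - 5*exp(r)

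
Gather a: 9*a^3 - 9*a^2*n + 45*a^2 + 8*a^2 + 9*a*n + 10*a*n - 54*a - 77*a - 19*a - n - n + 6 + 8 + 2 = 9*a^3 + a^2*(53 - 9*n) + a*(19*n - 150) - 2*n + 16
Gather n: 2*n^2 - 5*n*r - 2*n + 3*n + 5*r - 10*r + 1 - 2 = 2*n^2 + n*(1 - 5*r) - 5*r - 1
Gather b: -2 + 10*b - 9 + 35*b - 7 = 45*b - 18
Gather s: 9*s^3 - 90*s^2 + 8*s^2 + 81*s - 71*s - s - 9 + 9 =9*s^3 - 82*s^2 + 9*s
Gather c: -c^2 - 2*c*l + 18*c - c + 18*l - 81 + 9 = -c^2 + c*(17 - 2*l) + 18*l - 72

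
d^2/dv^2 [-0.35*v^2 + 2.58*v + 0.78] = -0.700000000000000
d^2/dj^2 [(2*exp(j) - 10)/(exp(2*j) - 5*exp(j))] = 2*exp(-j)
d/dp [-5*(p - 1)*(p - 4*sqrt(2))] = -10*p + 5 + 20*sqrt(2)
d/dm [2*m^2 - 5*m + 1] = 4*m - 5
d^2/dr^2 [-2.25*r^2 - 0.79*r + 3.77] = -4.50000000000000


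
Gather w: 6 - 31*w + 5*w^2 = 5*w^2 - 31*w + 6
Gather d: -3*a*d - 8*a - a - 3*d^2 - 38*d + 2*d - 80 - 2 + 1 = -9*a - 3*d^2 + d*(-3*a - 36) - 81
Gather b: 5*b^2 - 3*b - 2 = 5*b^2 - 3*b - 2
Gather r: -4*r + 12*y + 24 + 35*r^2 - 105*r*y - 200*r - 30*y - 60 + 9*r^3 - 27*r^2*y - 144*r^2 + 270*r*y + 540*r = 9*r^3 + r^2*(-27*y - 109) + r*(165*y + 336) - 18*y - 36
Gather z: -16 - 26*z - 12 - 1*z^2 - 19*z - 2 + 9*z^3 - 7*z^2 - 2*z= 9*z^3 - 8*z^2 - 47*z - 30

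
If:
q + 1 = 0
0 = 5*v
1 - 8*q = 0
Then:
No Solution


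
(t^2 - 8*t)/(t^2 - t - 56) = t/(t + 7)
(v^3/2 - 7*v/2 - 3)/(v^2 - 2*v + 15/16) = 8*(v^3 - 7*v - 6)/(16*v^2 - 32*v + 15)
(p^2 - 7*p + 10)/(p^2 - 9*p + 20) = (p - 2)/(p - 4)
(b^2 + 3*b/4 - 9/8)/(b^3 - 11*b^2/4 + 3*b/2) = (b + 3/2)/(b*(b - 2))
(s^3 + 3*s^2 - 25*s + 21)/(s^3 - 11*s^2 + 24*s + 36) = (s^3 + 3*s^2 - 25*s + 21)/(s^3 - 11*s^2 + 24*s + 36)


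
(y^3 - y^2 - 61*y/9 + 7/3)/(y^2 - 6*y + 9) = (y^2 + 2*y - 7/9)/(y - 3)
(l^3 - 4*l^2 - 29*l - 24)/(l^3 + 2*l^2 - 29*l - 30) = (l^2 - 5*l - 24)/(l^2 + l - 30)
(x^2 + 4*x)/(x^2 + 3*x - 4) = x/(x - 1)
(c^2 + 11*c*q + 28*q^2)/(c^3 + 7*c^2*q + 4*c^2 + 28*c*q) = (c + 4*q)/(c*(c + 4))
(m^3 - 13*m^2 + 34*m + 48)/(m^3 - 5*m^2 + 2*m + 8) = (m^2 - 14*m + 48)/(m^2 - 6*m + 8)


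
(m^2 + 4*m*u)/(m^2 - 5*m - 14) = m*(m + 4*u)/(m^2 - 5*m - 14)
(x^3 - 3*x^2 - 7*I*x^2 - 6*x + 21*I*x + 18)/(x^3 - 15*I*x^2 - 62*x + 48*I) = (x - 3)/(x - 8*I)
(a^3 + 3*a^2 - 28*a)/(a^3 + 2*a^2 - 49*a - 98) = a*(a - 4)/(a^2 - 5*a - 14)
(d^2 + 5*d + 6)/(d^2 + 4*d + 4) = (d + 3)/(d + 2)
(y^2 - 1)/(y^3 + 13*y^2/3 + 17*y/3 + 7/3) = 3*(y - 1)/(3*y^2 + 10*y + 7)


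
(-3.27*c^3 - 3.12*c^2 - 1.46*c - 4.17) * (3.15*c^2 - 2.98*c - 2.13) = -10.3005*c^5 - 0.0833999999999993*c^4 + 11.6637*c^3 - 2.1391*c^2 + 15.5364*c + 8.8821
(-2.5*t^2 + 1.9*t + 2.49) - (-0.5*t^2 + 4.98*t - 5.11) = -2.0*t^2 - 3.08*t + 7.6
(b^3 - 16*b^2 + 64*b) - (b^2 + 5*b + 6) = b^3 - 17*b^2 + 59*b - 6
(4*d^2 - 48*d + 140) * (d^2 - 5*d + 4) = 4*d^4 - 68*d^3 + 396*d^2 - 892*d + 560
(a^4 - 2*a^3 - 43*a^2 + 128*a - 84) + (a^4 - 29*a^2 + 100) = 2*a^4 - 2*a^3 - 72*a^2 + 128*a + 16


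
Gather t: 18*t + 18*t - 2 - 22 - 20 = 36*t - 44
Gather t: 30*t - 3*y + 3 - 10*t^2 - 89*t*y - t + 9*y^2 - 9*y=-10*t^2 + t*(29 - 89*y) + 9*y^2 - 12*y + 3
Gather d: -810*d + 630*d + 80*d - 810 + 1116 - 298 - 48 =-100*d - 40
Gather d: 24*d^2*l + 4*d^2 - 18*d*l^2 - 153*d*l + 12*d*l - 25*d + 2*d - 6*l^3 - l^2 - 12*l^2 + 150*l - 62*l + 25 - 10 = d^2*(24*l + 4) + d*(-18*l^2 - 141*l - 23) - 6*l^3 - 13*l^2 + 88*l + 15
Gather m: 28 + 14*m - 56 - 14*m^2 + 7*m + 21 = -14*m^2 + 21*m - 7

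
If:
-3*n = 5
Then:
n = -5/3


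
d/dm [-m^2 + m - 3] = 1 - 2*m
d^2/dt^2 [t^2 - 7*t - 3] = 2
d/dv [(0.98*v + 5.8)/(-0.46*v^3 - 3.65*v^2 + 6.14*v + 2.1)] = (0.9016*v^3 + 11.581*v^2 + 42.34*v - 33.554)/(0.2116*v^6 + 3.358*v^5 + 7.6737*v^4 - 46.754*v^3 + 22.3696*v^2 + 25.788*v + 4.41)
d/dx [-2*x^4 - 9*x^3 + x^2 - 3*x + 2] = -8*x^3 - 27*x^2 + 2*x - 3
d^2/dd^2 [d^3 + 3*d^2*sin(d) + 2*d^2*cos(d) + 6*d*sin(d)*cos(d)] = -3*d^2*sin(d) - 2*d^2*cos(d) - 8*d*sin(d) - 12*d*sin(2*d) + 12*d*cos(d) + 6*d + 6*sin(d) + 4*cos(d) + 12*cos(2*d)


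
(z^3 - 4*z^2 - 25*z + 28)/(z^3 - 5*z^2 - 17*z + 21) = (z + 4)/(z + 3)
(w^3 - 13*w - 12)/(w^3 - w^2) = (w^3 - 13*w - 12)/(w^2*(w - 1))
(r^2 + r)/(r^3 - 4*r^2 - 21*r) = (r + 1)/(r^2 - 4*r - 21)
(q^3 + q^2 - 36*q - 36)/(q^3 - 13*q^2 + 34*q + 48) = (q + 6)/(q - 8)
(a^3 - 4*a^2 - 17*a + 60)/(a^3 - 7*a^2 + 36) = (a^2 - a - 20)/(a^2 - 4*a - 12)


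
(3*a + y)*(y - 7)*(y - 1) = 3*a*y^2 - 24*a*y + 21*a + y^3 - 8*y^2 + 7*y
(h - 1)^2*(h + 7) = h^3 + 5*h^2 - 13*h + 7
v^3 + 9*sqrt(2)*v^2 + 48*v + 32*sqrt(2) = (v + sqrt(2))*(v + 4*sqrt(2))^2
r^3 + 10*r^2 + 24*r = r*(r + 4)*(r + 6)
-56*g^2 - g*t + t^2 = (-8*g + t)*(7*g + t)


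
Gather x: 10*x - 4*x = 6*x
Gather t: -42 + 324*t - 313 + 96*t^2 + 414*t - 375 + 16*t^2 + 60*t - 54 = 112*t^2 + 798*t - 784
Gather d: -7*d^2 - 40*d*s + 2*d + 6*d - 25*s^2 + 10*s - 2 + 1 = -7*d^2 + d*(8 - 40*s) - 25*s^2 + 10*s - 1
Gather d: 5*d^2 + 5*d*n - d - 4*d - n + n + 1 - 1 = 5*d^2 + d*(5*n - 5)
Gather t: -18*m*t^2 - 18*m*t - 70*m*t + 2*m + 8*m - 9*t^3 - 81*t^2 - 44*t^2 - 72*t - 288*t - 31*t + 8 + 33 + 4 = 10*m - 9*t^3 + t^2*(-18*m - 125) + t*(-88*m - 391) + 45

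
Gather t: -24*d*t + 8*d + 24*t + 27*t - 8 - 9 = 8*d + t*(51 - 24*d) - 17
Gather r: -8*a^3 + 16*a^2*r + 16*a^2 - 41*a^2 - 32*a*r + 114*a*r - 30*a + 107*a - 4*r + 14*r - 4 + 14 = -8*a^3 - 25*a^2 + 77*a + r*(16*a^2 + 82*a + 10) + 10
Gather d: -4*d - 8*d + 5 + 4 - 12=-12*d - 3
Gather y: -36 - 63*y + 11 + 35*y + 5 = -28*y - 20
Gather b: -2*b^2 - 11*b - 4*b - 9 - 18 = -2*b^2 - 15*b - 27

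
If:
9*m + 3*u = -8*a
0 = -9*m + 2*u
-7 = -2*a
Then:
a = 7/2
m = -56/45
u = -28/5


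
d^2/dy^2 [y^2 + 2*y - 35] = 2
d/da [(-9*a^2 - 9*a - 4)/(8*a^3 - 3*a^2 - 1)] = 3*(24*a^4 + 48*a^3 + 23*a^2 - 2*a + 3)/(64*a^6 - 48*a^5 + 9*a^4 - 16*a^3 + 6*a^2 + 1)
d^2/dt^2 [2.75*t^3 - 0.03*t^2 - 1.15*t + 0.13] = 16.5*t - 0.06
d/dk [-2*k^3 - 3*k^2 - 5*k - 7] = -6*k^2 - 6*k - 5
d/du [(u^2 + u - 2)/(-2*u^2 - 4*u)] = -1/(2*u^2)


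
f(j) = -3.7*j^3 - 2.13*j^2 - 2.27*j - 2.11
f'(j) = -11.1*j^2 - 4.26*j - 2.27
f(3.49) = -193.26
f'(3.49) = -152.34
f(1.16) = -13.38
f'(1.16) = -22.15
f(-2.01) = 23.89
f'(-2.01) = -38.55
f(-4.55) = 312.65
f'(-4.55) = -212.68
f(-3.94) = 200.07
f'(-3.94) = -157.80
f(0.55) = -4.62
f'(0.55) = -7.97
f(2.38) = -69.46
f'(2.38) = -75.28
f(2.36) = -67.96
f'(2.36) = -74.15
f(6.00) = -891.61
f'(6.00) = -427.43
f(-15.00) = 12040.19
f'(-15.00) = -2435.87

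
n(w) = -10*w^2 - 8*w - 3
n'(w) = -20*w - 8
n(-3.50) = -97.50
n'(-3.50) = 62.00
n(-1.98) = -26.36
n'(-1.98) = 31.60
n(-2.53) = -46.77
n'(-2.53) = 42.60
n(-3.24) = -82.06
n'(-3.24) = 56.80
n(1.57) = -40.21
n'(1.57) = -39.40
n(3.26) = -135.36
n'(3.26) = -73.20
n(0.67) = -12.85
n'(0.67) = -21.40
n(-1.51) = -13.72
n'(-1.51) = 22.20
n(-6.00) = -315.00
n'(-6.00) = 112.00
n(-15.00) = -2133.00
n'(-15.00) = 292.00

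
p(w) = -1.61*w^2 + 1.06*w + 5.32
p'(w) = 1.06 - 3.22*w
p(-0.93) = 2.94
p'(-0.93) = 4.05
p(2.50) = -2.09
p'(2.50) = -6.99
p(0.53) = 5.43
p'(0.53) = -0.65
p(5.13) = -31.61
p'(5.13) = -15.46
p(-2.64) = -8.70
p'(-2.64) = 9.56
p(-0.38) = 4.68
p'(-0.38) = 2.28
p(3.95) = -15.61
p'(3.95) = -11.66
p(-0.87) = 3.18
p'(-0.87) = 3.86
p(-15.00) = -372.83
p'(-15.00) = 49.36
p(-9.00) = -134.63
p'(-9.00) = 30.04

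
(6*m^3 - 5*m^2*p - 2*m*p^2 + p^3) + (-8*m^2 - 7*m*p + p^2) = 6*m^3 - 5*m^2*p - 8*m^2 - 2*m*p^2 - 7*m*p + p^3 + p^2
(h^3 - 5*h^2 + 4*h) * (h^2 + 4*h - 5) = h^5 - h^4 - 21*h^3 + 41*h^2 - 20*h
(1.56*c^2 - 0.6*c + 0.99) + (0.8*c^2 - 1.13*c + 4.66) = 2.36*c^2 - 1.73*c + 5.65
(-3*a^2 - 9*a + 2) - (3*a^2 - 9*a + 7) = -6*a^2 - 5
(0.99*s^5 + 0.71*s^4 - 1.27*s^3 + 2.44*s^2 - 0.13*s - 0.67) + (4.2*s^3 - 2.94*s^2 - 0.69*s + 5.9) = 0.99*s^5 + 0.71*s^4 + 2.93*s^3 - 0.5*s^2 - 0.82*s + 5.23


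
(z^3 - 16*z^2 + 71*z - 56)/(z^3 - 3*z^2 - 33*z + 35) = (z - 8)/(z + 5)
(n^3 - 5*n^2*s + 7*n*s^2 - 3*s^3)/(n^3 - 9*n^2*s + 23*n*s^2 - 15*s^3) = (-n + s)/(-n + 5*s)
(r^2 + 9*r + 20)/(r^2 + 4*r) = (r + 5)/r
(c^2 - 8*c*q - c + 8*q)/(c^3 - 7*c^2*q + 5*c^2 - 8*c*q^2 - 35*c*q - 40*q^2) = (c - 1)/(c^2 + c*q + 5*c + 5*q)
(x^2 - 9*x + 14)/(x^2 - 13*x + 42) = (x - 2)/(x - 6)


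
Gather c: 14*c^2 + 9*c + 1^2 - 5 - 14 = 14*c^2 + 9*c - 18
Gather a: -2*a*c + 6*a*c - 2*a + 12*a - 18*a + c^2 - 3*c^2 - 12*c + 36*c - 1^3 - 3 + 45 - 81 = a*(4*c - 8) - 2*c^2 + 24*c - 40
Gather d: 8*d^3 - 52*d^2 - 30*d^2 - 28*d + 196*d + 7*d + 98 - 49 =8*d^3 - 82*d^2 + 175*d + 49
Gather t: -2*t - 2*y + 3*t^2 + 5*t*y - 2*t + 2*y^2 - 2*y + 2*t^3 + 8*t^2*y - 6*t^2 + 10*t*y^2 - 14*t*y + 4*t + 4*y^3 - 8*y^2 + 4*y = 2*t^3 + t^2*(8*y - 3) + t*(10*y^2 - 9*y) + 4*y^3 - 6*y^2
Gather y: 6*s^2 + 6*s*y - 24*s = 6*s^2 + 6*s*y - 24*s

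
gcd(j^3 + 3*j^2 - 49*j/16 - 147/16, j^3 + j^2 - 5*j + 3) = j + 3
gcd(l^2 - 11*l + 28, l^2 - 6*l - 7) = l - 7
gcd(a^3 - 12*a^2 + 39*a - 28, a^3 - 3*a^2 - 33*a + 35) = a^2 - 8*a + 7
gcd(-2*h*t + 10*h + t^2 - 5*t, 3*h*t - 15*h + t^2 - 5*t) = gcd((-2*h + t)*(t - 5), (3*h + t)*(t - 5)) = t - 5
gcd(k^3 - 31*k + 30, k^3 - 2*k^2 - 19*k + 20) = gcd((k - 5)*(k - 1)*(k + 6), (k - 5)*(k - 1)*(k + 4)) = k^2 - 6*k + 5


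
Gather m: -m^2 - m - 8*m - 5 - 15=-m^2 - 9*m - 20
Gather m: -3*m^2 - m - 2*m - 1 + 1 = -3*m^2 - 3*m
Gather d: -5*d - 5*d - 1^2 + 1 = -10*d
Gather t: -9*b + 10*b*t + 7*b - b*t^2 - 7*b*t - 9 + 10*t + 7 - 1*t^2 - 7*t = -2*b + t^2*(-b - 1) + t*(3*b + 3) - 2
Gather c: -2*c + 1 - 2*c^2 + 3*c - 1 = -2*c^2 + c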